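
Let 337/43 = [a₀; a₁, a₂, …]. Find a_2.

337 = 7·43 + 36   →  a_0 = 7
43 = 1·36 + 7   →  a_1 = 1
36 = 5·7 + 1   →  a_2 = 5

5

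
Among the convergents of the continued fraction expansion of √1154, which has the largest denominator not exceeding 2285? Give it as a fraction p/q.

77351/2277

√1154 = [33; 1, 32, 1, 66, …] (period length 4).
Convergents:
  p_0/q_0 = 33/1
  p_1/q_1 = 34/1
  p_2/q_2 = 1121/33
  p_3/q_3 = 1155/34
  p_4/q_4 = 77351/2277
  p_5/q_5 = 78506/2311
q_4 = 2277 ≤ 2285 < 2311 = q_5, so the answer is 77351/2277.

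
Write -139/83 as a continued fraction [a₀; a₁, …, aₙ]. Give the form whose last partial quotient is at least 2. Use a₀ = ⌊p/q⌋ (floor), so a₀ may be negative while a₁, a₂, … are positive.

-139 = -2·83 + 27
83 = 3·27 + 2
27 = 13·2 + 1
2 = 2·1 + 0  (stop)
So -139/83 = [-2; 3, 13, 2].

[-2; 3, 13, 2]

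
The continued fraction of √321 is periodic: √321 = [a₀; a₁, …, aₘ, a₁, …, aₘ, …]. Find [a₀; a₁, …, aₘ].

[17; 1, 10, 1, 34]

a₀ = ⌊√321⌋ = 17.
With m₀=0, d₀=1 and mₖ₊₁ = dₖaₖ − mₖ, dₖ₊₁ = (n − mₖ₊₁²)/dₖ, aₖ₊₁ = ⌊(a₀+mₖ₊₁)/dₖ₊₁⌋:
  k=1: m=17, d=32, a=1
  k=2: m=15, d=3, a=10
  k=3: m=15, d=32, a=1
  k=4: m=17, d=1, a=34
d=1 and a=2a₀=34 at k=4, so the next step gives (m, d) = (17, 32) again — its k=1 value — and the period has length 4.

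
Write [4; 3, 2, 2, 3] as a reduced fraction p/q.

Using pₖ = aₖpₖ₋₁ + pₖ₋₂ and qₖ = aₖqₖ₋₁ + qₖ₋₂:
  k=0: a=4, p=4, q=1
  k=1: a=3, p=13, q=3
  k=2: a=2, p=30, q=7
  k=3: a=2, p=73, q=17
  k=4: a=3, p=249, q=58

249/58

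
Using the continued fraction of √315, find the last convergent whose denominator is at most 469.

√315 = [17; 1, 2, 1, 34, …] (period length 4).
Convergents:
  p_0/q_0 = 17/1
  p_1/q_1 = 18/1
  p_2/q_2 = 53/3
  p_3/q_3 = 71/4
  p_4/q_4 = 2467/139
  p_5/q_5 = 2538/143
  p_6/q_6 = 7543/425
  p_7/q_7 = 10081/568
q_6 = 425 ≤ 469 < 568 = q_7, so the answer is 7543/425.

7543/425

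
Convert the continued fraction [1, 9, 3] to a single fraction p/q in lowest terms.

Using pₖ = aₖpₖ₋₁ + pₖ₋₂ and qₖ = aₖqₖ₋₁ + qₖ₋₂:
  k=0: a=1, p=1, q=1
  k=1: a=9, p=10, q=9
  k=2: a=3, p=31, q=28

31/28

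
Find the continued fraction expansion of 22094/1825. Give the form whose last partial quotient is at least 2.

[12; 9, 2, 2, 5, 7]

22094 = 12*1825 + 194
1825 = 9*194 + 79
194 = 2*79 + 36
79 = 2*36 + 7
36 = 5*7 + 1
7 = 7*1 + 0  (stop)
So 22094/1825 = [12; 9, 2, 2, 5, 7].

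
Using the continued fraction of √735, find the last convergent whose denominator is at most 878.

13203/487

√735 = [27; 9, 54, …] (period length 2).
Convergents:
  p_0/q_0 = 27/1
  p_1/q_1 = 244/9
  p_2/q_2 = 13203/487
  p_3/q_3 = 119071/4392
q_2 = 487 ≤ 878 < 4392 = q_3, so the answer is 13203/487.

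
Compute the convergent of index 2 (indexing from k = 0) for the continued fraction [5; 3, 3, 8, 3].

Using pₖ = aₖpₖ₋₁ + pₖ₋₂, qₖ = aₖqₖ₋₁ + qₖ₋₂ (with p₋₁=1, p₋₂=0, q₋₁=0, q₋₂=1):
  k=0: a=5, p=5, q=1
  k=1: a=3, p=16, q=3
  k=2: a=3, p=53, q=10

53/10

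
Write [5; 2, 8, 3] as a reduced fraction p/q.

290/53

Using pₖ = aₖpₖ₋₁ + pₖ₋₂ and qₖ = aₖqₖ₋₁ + qₖ₋₂:
  k=0: a=5, p=5, q=1
  k=1: a=2, p=11, q=2
  k=2: a=8, p=93, q=17
  k=3: a=3, p=290, q=53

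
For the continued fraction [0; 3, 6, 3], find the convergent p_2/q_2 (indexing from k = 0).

6/19

Using pₖ = aₖpₖ₋₁ + pₖ₋₂, qₖ = aₖqₖ₋₁ + qₖ₋₂ (with p₋₁=1, p₋₂=0, q₋₁=0, q₋₂=1):
  k=0: a=0, p=0, q=1
  k=1: a=3, p=1, q=3
  k=2: a=6, p=6, q=19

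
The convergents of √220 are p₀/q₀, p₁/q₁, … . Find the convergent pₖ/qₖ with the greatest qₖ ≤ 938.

√220 = [14; 1, 4, 1, 28, …] (period length 4).
Convergents:
  p_0/q_0 = 14/1
  p_1/q_1 = 15/1
  p_2/q_2 = 74/5
  p_3/q_3 = 89/6
  p_4/q_4 = 2566/173
  p_5/q_5 = 2655/179
  p_6/q_6 = 13186/889
  p_7/q_7 = 15841/1068
q_6 = 889 ≤ 938 < 1068 = q_7, so the answer is 13186/889.

13186/889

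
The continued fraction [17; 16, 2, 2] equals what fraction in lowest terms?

1399/82

Using pₖ = aₖpₖ₋₁ + pₖ₋₂ and qₖ = aₖqₖ₋₁ + qₖ₋₂:
  k=0: a=17, p=17, q=1
  k=1: a=16, p=273, q=16
  k=2: a=2, p=563, q=33
  k=3: a=2, p=1399, q=82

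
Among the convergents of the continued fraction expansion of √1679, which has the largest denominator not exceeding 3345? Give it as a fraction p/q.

136039/3320

√1679 = [40; 1, 39, 1, 80, …] (period length 4).
Convergents:
  p_0/q_0 = 40/1
  p_1/q_1 = 41/1
  p_2/q_2 = 1639/40
  p_3/q_3 = 1680/41
  p_4/q_4 = 136039/3320
  p_5/q_5 = 137719/3361
q_4 = 3320 ≤ 3345 < 3361 = q_5, so the answer is 136039/3320.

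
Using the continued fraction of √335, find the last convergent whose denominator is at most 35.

√335 = [18; 3, 3, 3, 36, …] (period length 4).
Convergents:
  p_0/q_0 = 18/1
  p_1/q_1 = 55/3
  p_2/q_2 = 183/10
  p_3/q_3 = 604/33
  p_4/q_4 = 21927/1198
q_3 = 33 ≤ 35 < 1198 = q_4, so the answer is 604/33.

604/33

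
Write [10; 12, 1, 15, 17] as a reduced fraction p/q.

Using pₖ = aₖpₖ₋₁ + pₖ₋₂ and qₖ = aₖqₖ₋₁ + qₖ₋₂:
  k=0: a=10, p=10, q=1
  k=1: a=12, p=121, q=12
  k=2: a=1, p=131, q=13
  k=3: a=15, p=2086, q=207
  k=4: a=17, p=35593, q=3532

35593/3532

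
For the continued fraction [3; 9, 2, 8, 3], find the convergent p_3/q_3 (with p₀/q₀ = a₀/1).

Using pₖ = aₖpₖ₋₁ + pₖ₋₂, qₖ = aₖqₖ₋₁ + qₖ₋₂ (with p₋₁=1, p₋₂=0, q₋₁=0, q₋₂=1):
  k=0: a=3, p=3, q=1
  k=1: a=9, p=28, q=9
  k=2: a=2, p=59, q=19
  k=3: a=8, p=500, q=161

500/161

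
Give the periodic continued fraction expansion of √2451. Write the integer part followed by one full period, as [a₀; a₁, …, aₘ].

a₀ = ⌊√2451⌋ = 49.
With m₀=0, d₀=1 and mₖ₊₁ = dₖaₖ − mₖ, dₖ₊₁ = (n − mₖ₊₁²)/dₖ, aₖ₊₁ = ⌊(a₀+mₖ₊₁)/dₖ₊₁⌋:
  k=1: m=49, d=50, a=1
  k=2: m=1, d=49, a=1
  k=3: m=48, d=3, a=32
  k=4: m=48, d=49, a=1
  k=5: m=1, d=50, a=1
  k=6: m=49, d=1, a=98
d=1 and a=2a₀=98 at k=6, so the next step gives (m, d) = (49, 50) again — its k=1 value — and the period has length 6.

[49; 1, 1, 32, 1, 1, 98]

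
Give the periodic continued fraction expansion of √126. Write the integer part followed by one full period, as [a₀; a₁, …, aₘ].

[11; 4, 2, 4, 22]

a₀ = ⌊√126⌋ = 11.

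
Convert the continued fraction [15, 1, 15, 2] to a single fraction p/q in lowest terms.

526/33

Using pₖ = aₖpₖ₋₁ + pₖ₋₂ and qₖ = aₖqₖ₋₁ + qₖ₋₂:
  k=0: a=15, p=15, q=1
  k=1: a=1, p=16, q=1
  k=2: a=15, p=255, q=16
  k=3: a=2, p=526, q=33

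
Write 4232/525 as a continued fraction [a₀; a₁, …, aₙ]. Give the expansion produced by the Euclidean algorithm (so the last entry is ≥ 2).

[8; 16, 2, 2, 6]

4232 = 8×525 + 32
525 = 16×32 + 13
32 = 2×13 + 6
13 = 2×6 + 1
6 = 6×1 + 0  (stop)
So 4232/525 = [8; 16, 2, 2, 6].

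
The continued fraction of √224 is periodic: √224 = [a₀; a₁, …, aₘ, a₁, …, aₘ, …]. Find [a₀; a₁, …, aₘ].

[14; 1, 28]

a₀ = ⌊√224⌋ = 14.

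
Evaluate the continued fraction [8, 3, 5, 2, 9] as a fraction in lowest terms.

Using pₖ = aₖpₖ₋₁ + pₖ₋₂ and qₖ = aₖqₖ₋₁ + qₖ₋₂:
  k=0: a=8, p=8, q=1
  k=1: a=3, p=25, q=3
  k=2: a=5, p=133, q=16
  k=3: a=2, p=291, q=35
  k=4: a=9, p=2752, q=331

2752/331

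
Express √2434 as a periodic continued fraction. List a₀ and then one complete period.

[49; 2, 1, 48, 1, 2, 98]

a₀ = ⌊√2434⌋ = 49.
With m₀=0, d₀=1 and mₖ₊₁ = dₖaₖ − mₖ, dₖ₊₁ = (n − mₖ₊₁²)/dₖ, aₖ₊₁ = ⌊(a₀+mₖ₊₁)/dₖ₊₁⌋:
  k=1: m=49, d=33, a=2
  k=2: m=17, d=65, a=1
  k=3: m=48, d=2, a=48
  k=4: m=48, d=65, a=1
  k=5: m=17, d=33, a=2
  k=6: m=49, d=1, a=98
d=1 and a=2a₀=98 at k=6, so the next step gives (m, d) = (49, 33) again — its k=1 value — and the period has length 6.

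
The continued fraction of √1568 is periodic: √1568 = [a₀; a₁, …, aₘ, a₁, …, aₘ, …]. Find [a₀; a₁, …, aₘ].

[39; 1, 1, 2, 19, 2, 1, 1, 78]

a₀ = ⌊√1568⌋ = 39.
With m₀=0, d₀=1 and mₖ₊₁ = dₖaₖ − mₖ, dₖ₊₁ = (n − mₖ₊₁²)/dₖ, aₖ₊₁ = ⌊(a₀+mₖ₊₁)/dₖ₊₁⌋:
  k=1: m=39, d=47, a=1
  k=2: m=8, d=32, a=1
  k=3: m=24, d=31, a=2
  k=4: m=38, d=4, a=19
  k=5: m=38, d=31, a=2
  k=6: m=24, d=32, a=1
  k=7: m=8, d=47, a=1
  k=8: m=39, d=1, a=78
d=1 and a=2a₀=78 at k=8, so the next step gives (m, d) = (39, 47) again — its k=1 value — and the period has length 8.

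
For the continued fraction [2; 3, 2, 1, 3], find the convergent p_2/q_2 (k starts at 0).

16/7

Using pₖ = aₖpₖ₋₁ + pₖ₋₂, qₖ = aₖqₖ₋₁ + qₖ₋₂ (with p₋₁=1, p₋₂=0, q₋₁=0, q₋₂=1):
  k=0: a=2, p=2, q=1
  k=1: a=3, p=7, q=3
  k=2: a=2, p=16, q=7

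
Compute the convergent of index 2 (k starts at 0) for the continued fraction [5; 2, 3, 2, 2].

Using pₖ = aₖpₖ₋₁ + pₖ₋₂, qₖ = aₖqₖ₋₁ + qₖ₋₂ (with p₋₁=1, p₋₂=0, q₋₁=0, q₋₂=1):
  k=0: a=5, p=5, q=1
  k=1: a=2, p=11, q=2
  k=2: a=3, p=38, q=7

38/7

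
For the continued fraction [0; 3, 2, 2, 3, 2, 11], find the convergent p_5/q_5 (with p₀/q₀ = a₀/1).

39/133

Using pₖ = aₖpₖ₋₁ + pₖ₋₂, qₖ = aₖqₖ₋₁ + qₖ₋₂ (with p₋₁=1, p₋₂=0, q₋₁=0, q₋₂=1):
  k=0: a=0, p=0, q=1
  k=1: a=3, p=1, q=3
  k=2: a=2, p=2, q=7
  k=3: a=2, p=5, q=17
  k=4: a=3, p=17, q=58
  k=5: a=2, p=39, q=133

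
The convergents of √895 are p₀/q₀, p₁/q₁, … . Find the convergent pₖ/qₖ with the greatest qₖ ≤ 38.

359/12

√895 = [29; 1, 10, 1, 58, …] (period length 4).
Convergents:
  p_0/q_0 = 29/1
  p_1/q_1 = 30/1
  p_2/q_2 = 329/11
  p_3/q_3 = 359/12
  p_4/q_4 = 21151/707
q_3 = 12 ≤ 38 < 707 = q_4, so the answer is 359/12.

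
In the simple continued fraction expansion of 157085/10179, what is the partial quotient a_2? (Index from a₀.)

3

157085 = 15·10179 + 4400   →  a_0 = 15
10179 = 2·4400 + 1379   →  a_1 = 2
4400 = 3·1379 + 263   →  a_2 = 3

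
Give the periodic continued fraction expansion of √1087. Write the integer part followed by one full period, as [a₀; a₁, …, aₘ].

a₀ = ⌊√1087⌋ = 32.
With m₀=0, d₀=1 and mₖ₊₁ = dₖaₖ − mₖ, dₖ₊₁ = (n − mₖ₊₁²)/dₖ, aₖ₊₁ = ⌊(a₀+mₖ₊₁)/dₖ₊₁⌋:
  k=1: m=32, d=63, a=1
  k=2: m=31, d=2, a=31
  k=3: m=31, d=63, a=1
  k=4: m=32, d=1, a=64
d=1 and a=2a₀=64 at k=4, so the next step gives (m, d) = (32, 63) again — its k=1 value — and the period has length 4.

[32; 1, 31, 1, 64]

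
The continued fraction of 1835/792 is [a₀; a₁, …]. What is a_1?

3

1835 = 2·792 + 251   →  a_0 = 2
792 = 3·251 + 39   →  a_1 = 3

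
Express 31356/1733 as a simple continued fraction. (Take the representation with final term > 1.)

31356 = 18*1733 + 162
1733 = 10*162 + 113
162 = 1*113 + 49
113 = 2*49 + 15
49 = 3*15 + 4
15 = 3*4 + 3
4 = 1*3 + 1
3 = 3*1 + 0  (stop)
So 31356/1733 = [18; 10, 1, 2, 3, 3, 1, 3].

[18; 10, 1, 2, 3, 3, 1, 3]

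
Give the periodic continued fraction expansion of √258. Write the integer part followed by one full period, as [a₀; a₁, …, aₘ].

[16; 16, 32]

a₀ = ⌊√258⌋ = 16.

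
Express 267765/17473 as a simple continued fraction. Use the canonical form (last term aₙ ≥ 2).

[15; 3, 12, 4, 16, 3, 2]

267765 = 15×17473 + 5670
17473 = 3×5670 + 463
5670 = 12×463 + 114
463 = 4×114 + 7
114 = 16×7 + 2
7 = 3×2 + 1
2 = 2×1 + 0  (stop)
So 267765/17473 = [15; 3, 12, 4, 16, 3, 2].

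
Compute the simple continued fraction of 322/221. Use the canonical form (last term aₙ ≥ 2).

[1; 2, 5, 3, 6]

322 = 1×221 + 101
221 = 2×101 + 19
101 = 5×19 + 6
19 = 3×6 + 1
6 = 6×1 + 0  (stop)
So 322/221 = [1; 2, 5, 3, 6].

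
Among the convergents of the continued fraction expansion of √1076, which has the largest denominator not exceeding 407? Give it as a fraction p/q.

√1076 = [32; 1, 4, 16, 4, 1, 64, …] (period length 6).
Convergents:
  p_0/q_0 = 32/1
  p_1/q_1 = 33/1
  p_2/q_2 = 164/5
  p_3/q_3 = 2657/81
  p_4/q_4 = 10792/329
  p_5/q_5 = 13449/410
q_4 = 329 ≤ 407 < 410 = q_5, so the answer is 10792/329.

10792/329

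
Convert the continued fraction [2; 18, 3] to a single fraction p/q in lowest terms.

113/55

Using pₖ = aₖpₖ₋₁ + pₖ₋₂ and qₖ = aₖqₖ₋₁ + qₖ₋₂:
  k=0: a=2, p=2, q=1
  k=1: a=18, p=37, q=18
  k=2: a=3, p=113, q=55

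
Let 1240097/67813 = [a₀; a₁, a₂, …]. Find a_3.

1240097 = 18·67813 + 19463   →  a_0 = 18
67813 = 3·19463 + 9424   →  a_1 = 3
19463 = 2·9424 + 615   →  a_2 = 2
9424 = 15·615 + 199   →  a_3 = 15

15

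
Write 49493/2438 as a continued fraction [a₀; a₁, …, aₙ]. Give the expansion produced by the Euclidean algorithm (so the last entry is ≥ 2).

[20; 3, 3, 14, 1, 15]

49493 = 20·2438 + 733
2438 = 3·733 + 239
733 = 3·239 + 16
239 = 14·16 + 15
16 = 1·15 + 1
15 = 15·1 + 0  (stop)
So 49493/2438 = [20; 3, 3, 14, 1, 15].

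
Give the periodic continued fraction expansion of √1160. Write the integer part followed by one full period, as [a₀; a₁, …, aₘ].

[34; 17, 68]

a₀ = ⌊√1160⌋ = 34.
With m₀=0, d₀=1 and mₖ₊₁ = dₖaₖ − mₖ, dₖ₊₁ = (n − mₖ₊₁²)/dₖ, aₖ₊₁ = ⌊(a₀+mₖ₊₁)/dₖ₊₁⌋:
  k=1: m=34, d=4, a=17
  k=2: m=34, d=1, a=68
d=1 and a=2a₀=68 at k=2, so the next step gives (m, d) = (34, 4) again — its k=1 value — and the period has length 2.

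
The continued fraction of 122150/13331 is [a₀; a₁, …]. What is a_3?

8

122150 = 9·13331 + 2171   →  a_0 = 9
13331 = 6·2171 + 305   →  a_1 = 6
2171 = 7·305 + 36   →  a_2 = 7
305 = 8·36 + 17   →  a_3 = 8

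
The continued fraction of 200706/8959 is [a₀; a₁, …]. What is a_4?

3

200706 = 22·8959 + 3608   →  a_0 = 22
8959 = 2·3608 + 1743   →  a_1 = 2
3608 = 2·1743 + 122   →  a_2 = 2
1743 = 14·122 + 35   →  a_3 = 14
122 = 3·35 + 17   →  a_4 = 3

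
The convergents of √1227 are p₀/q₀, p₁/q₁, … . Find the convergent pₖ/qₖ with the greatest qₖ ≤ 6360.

85855/2451

√1227 = [35; 35, 70, …] (period length 2).
Convergents:
  p_0/q_0 = 35/1
  p_1/q_1 = 1226/35
  p_2/q_2 = 85855/2451
  p_3/q_3 = 3006151/85820
q_2 = 2451 ≤ 6360 < 85820 = q_3, so the answer is 85855/2451.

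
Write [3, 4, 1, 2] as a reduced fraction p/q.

45/14

Using pₖ = aₖpₖ₋₁ + pₖ₋₂ and qₖ = aₖqₖ₋₁ + qₖ₋₂:
  k=0: a=3, p=3, q=1
  k=1: a=4, p=13, q=4
  k=2: a=1, p=16, q=5
  k=3: a=2, p=45, q=14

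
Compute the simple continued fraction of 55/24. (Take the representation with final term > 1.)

[2; 3, 2, 3]

55 = 2*24 + 7
24 = 3*7 + 3
7 = 2*3 + 1
3 = 3*1 + 0  (stop)
So 55/24 = [2; 3, 2, 3].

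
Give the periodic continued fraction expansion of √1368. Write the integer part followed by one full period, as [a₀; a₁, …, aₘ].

a₀ = ⌊√1368⌋ = 36.
With m₀=0, d₀=1 and mₖ₊₁ = dₖaₖ − mₖ, dₖ₊₁ = (n − mₖ₊₁²)/dₖ, aₖ₊₁ = ⌊(a₀+mₖ₊₁)/dₖ₊₁⌋:
  k=1: m=36, d=72, a=1
  k=2: m=36, d=1, a=72
d=1 and a=2a₀=72 at k=2, so the next step gives (m, d) = (36, 72) again — its k=1 value — and the period has length 2.

[36; 1, 72]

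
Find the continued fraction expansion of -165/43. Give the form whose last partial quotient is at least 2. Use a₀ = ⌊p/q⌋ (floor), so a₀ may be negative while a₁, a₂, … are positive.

[-4; 6, 7]

-165 = -4*43 + 7
43 = 6*7 + 1
7 = 7*1 + 0  (stop)
So -165/43 = [-4; 6, 7].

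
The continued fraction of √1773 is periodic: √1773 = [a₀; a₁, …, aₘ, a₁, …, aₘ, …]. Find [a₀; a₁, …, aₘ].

[42; 9, 2, 1, 8, 1, 2, 9, 84]

a₀ = ⌊√1773⌋ = 42.
With m₀=0, d₀=1 and mₖ₊₁ = dₖaₖ − mₖ, dₖ₊₁ = (n − mₖ₊₁²)/dₖ, aₖ₊₁ = ⌊(a₀+mₖ₊₁)/dₖ₊₁⌋:
  k=1: m=42, d=9, a=9
  k=2: m=39, d=28, a=2
  k=3: m=17, d=53, a=1
  k=4: m=36, d=9, a=8
  k=5: m=36, d=53, a=1
  k=6: m=17, d=28, a=2
  k=7: m=39, d=9, a=9
  k=8: m=42, d=1, a=84
d=1 and a=2a₀=84 at k=8, so the next step gives (m, d) = (42, 9) again — its k=1 value — and the period has length 8.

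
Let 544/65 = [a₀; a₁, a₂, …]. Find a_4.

2

544 = 8·65 + 24   →  a_0 = 8
65 = 2·24 + 17   →  a_1 = 2
24 = 1·17 + 7   →  a_2 = 1
17 = 2·7 + 3   →  a_3 = 2
7 = 2·3 + 1   →  a_4 = 2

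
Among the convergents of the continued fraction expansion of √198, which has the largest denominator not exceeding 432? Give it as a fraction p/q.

5530/393

√198 = [14; 14, 28, …] (period length 2).
Convergents:
  p_0/q_0 = 14/1
  p_1/q_1 = 197/14
  p_2/q_2 = 5530/393
  p_3/q_3 = 77617/5516
q_2 = 393 ≤ 432 < 5516 = q_3, so the answer is 5530/393.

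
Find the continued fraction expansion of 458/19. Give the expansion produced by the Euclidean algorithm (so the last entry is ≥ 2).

[24; 9, 2]

458 = 24×19 + 2
19 = 9×2 + 1
2 = 2×1 + 0  (stop)
So 458/19 = [24; 9, 2].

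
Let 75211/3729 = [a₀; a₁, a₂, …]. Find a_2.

75211 = 20·3729 + 631   →  a_0 = 20
3729 = 5·631 + 574   →  a_1 = 5
631 = 1·574 + 57   →  a_2 = 1

1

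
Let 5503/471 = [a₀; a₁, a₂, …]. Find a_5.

1

5503 = 11·471 + 322   →  a_0 = 11
471 = 1·322 + 149   →  a_1 = 1
322 = 2·149 + 24   →  a_2 = 2
149 = 6·24 + 5   →  a_3 = 6
24 = 4·5 + 4   →  a_4 = 4
5 = 1·4 + 1   →  a_5 = 1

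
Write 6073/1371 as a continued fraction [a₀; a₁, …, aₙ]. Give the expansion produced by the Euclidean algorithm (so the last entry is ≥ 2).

[4; 2, 3, 19, 3, 3]

6073 = 4·1371 + 589
1371 = 2·589 + 193
589 = 3·193 + 10
193 = 19·10 + 3
10 = 3·3 + 1
3 = 3·1 + 0  (stop)
So 6073/1371 = [4; 2, 3, 19, 3, 3].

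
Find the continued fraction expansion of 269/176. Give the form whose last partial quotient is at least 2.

[1; 1, 1, 8, 3, 3]

269 = 1*176 + 93
176 = 1*93 + 83
93 = 1*83 + 10
83 = 8*10 + 3
10 = 3*3 + 1
3 = 3*1 + 0  (stop)
So 269/176 = [1; 1, 1, 8, 3, 3].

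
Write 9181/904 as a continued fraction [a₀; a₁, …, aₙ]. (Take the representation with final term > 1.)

[10; 6, 2, 2, 3, 8]

9181 = 10·904 + 141
904 = 6·141 + 58
141 = 2·58 + 25
58 = 2·25 + 8
25 = 3·8 + 1
8 = 8·1 + 0  (stop)
So 9181/904 = [10; 6, 2, 2, 3, 8].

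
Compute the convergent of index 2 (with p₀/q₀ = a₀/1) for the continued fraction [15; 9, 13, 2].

1783/118

Using pₖ = aₖpₖ₋₁ + pₖ₋₂, qₖ = aₖqₖ₋₁ + qₖ₋₂ (with p₋₁=1, p₋₂=0, q₋₁=0, q₋₂=1):
  k=0: a=15, p=15, q=1
  k=1: a=9, p=136, q=9
  k=2: a=13, p=1783, q=118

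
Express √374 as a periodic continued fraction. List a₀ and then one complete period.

[19; 2, 1, 18, 1, 2, 38]

a₀ = ⌊√374⌋ = 19.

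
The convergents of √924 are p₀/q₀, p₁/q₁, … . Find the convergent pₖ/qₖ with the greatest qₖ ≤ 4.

91/3

√924 = [30; 2, 1, 1, 14, 1, 1, 2, 60, …] (period length 8).
Convergents:
  p_0/q_0 = 30/1
  p_1/q_1 = 61/2
  p_2/q_2 = 91/3
  p_3/q_3 = 152/5
q_2 = 3 ≤ 4 < 5 = q_3, so the answer is 91/3.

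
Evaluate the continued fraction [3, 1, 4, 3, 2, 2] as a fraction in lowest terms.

Fold from the inside: start with 2/1.
  2 + 1/2 = 5/2
  3 + 2/5 = 17/5
  4 + 5/17 = 73/17
  1 + 17/73 = 90/73
  3 + 73/90 = 343/90

343/90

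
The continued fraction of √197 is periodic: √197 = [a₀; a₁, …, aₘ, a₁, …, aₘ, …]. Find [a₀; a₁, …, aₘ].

[14; 28]

a₀ = ⌊√197⌋ = 14.
With m₀=0, d₀=1 and mₖ₊₁ = dₖaₖ − mₖ, dₖ₊₁ = (n − mₖ₊₁²)/dₖ, aₖ₊₁ = ⌊(a₀+mₖ₊₁)/dₖ₊₁⌋:
  k=1: m=14, d=1, a=28
d=1 and a=2a₀=28 at k=1, so the next step gives (m, d) = (14, 1) again — its k=1 value — and the period has length 1.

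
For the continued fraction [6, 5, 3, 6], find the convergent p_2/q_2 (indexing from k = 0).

99/16

Using pₖ = aₖpₖ₋₁ + pₖ₋₂, qₖ = aₖqₖ₋₁ + qₖ₋₂ (with p₋₁=1, p₋₂=0, q₋₁=0, q₋₂=1):
  k=0: a=6, p=6, q=1
  k=1: a=5, p=31, q=5
  k=2: a=3, p=99, q=16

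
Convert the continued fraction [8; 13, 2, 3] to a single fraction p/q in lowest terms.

759/94

Fold from the inside: start with 3/1.
  2 + 1/3 = 7/3
  13 + 3/7 = 94/7
  8 + 7/94 = 759/94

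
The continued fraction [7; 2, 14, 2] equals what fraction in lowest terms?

449/60

Fold from the inside: start with 2/1.
  14 + 1/2 = 29/2
  2 + 2/29 = 60/29
  7 + 29/60 = 449/60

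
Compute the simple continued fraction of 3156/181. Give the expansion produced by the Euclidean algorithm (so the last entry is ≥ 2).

3156 = 17·181 + 79
181 = 2·79 + 23
79 = 3·23 + 10
23 = 2·10 + 3
10 = 3·3 + 1
3 = 3·1 + 0  (stop)
So 3156/181 = [17; 2, 3, 2, 3, 3].

[17; 2, 3, 2, 3, 3]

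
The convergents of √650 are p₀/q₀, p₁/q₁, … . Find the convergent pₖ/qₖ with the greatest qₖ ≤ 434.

√650 = [25; 2, 50, …] (period length 2).
Convergents:
  p_0/q_0 = 25/1
  p_1/q_1 = 51/2
  p_2/q_2 = 2575/101
  p_3/q_3 = 5201/204
  p_4/q_4 = 262625/10301
q_3 = 204 ≤ 434 < 10301 = q_4, so the answer is 5201/204.

5201/204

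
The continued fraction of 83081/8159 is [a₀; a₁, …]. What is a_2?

83081 = 10·8159 + 1491   →  a_0 = 10
8159 = 5·1491 + 704   →  a_1 = 5
1491 = 2·704 + 83   →  a_2 = 2

2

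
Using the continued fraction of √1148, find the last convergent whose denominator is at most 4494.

146337/4319

√1148 = [33; 1, 7, 2, 16, 2, 7, 1, 66, …] (period length 8).
Convergents:
  p_0/q_0 = 33/1
  p_1/q_1 = 34/1
  p_2/q_2 = 271/8
  p_3/q_3 = 576/17
  p_4/q_4 = 9487/280
  p_5/q_5 = 19550/577
  p_6/q_6 = 146337/4319
  p_7/q_7 = 165887/4896
q_6 = 4319 ≤ 4494 < 4896 = q_7, so the answer is 146337/4319.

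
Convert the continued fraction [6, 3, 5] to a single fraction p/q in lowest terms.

101/16

Using pₖ = aₖpₖ₋₁ + pₖ₋₂ and qₖ = aₖqₖ₋₁ + qₖ₋₂:
  k=0: a=6, p=6, q=1
  k=1: a=3, p=19, q=3
  k=2: a=5, p=101, q=16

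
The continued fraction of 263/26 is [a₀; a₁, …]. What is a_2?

263 = 10·26 + 3   →  a_0 = 10
26 = 8·3 + 2   →  a_1 = 8
3 = 1·2 + 1   →  a_2 = 1

1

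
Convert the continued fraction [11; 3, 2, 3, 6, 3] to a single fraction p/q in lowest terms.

Using pₖ = aₖpₖ₋₁ + pₖ₋₂ and qₖ = aₖqₖ₋₁ + qₖ₋₂:
  k=0: a=11, p=11, q=1
  k=1: a=3, p=34, q=3
  k=2: a=2, p=79, q=7
  k=3: a=3, p=271, q=24
  k=4: a=6, p=1705, q=151
  k=5: a=3, p=5386, q=477

5386/477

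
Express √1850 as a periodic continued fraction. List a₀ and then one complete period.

a₀ = ⌊√1850⌋ = 43.
With m₀=0, d₀=1 and mₖ₊₁ = dₖaₖ − mₖ, dₖ₊₁ = (n − mₖ₊₁²)/dₖ, aₖ₊₁ = ⌊(a₀+mₖ₊₁)/dₖ₊₁⌋:
  k=1: m=43, d=1, a=86
d=1 and a=2a₀=86 at k=1, so the next step gives (m, d) = (43, 1) again — its k=1 value — and the period has length 1.

[43; 86]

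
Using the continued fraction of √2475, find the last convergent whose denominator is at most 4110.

79201/1592

√2475 = [49; 1, 2, 1, 98, …] (period length 4).
Convergents:
  p_0/q_0 = 49/1
  p_1/q_1 = 50/1
  p_2/q_2 = 149/3
  p_3/q_3 = 199/4
  p_4/q_4 = 19651/395
  p_5/q_5 = 19850/399
  p_6/q_6 = 59351/1193
  p_7/q_7 = 79201/1592
  p_8/q_8 = 7821049/157209
q_7 = 1592 ≤ 4110 < 157209 = q_8, so the answer is 79201/1592.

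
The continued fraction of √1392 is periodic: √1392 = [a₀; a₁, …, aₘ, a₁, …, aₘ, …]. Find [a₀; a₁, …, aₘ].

[37; 3, 4, 3, 74]

a₀ = ⌊√1392⌋ = 37.
With m₀=0, d₀=1 and mₖ₊₁ = dₖaₖ − mₖ, dₖ₊₁ = (n − mₖ₊₁²)/dₖ, aₖ₊₁ = ⌊(a₀+mₖ₊₁)/dₖ₊₁⌋:
  k=1: m=37, d=23, a=3
  k=2: m=32, d=16, a=4
  k=3: m=32, d=23, a=3
  k=4: m=37, d=1, a=74
d=1 and a=2a₀=74 at k=4, so the next step gives (m, d) = (37, 23) again — its k=1 value — and the period has length 4.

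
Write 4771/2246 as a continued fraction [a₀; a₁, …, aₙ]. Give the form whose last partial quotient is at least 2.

[2; 8, 19, 1, 13]

4771 = 2×2246 + 279
2246 = 8×279 + 14
279 = 19×14 + 13
14 = 1×13 + 1
13 = 13×1 + 0  (stop)
So 4771/2246 = [2; 8, 19, 1, 13].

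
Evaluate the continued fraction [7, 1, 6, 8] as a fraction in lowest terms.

Fold from the inside: start with 8/1.
  6 + 1/8 = 49/8
  1 + 8/49 = 57/49
  7 + 49/57 = 448/57

448/57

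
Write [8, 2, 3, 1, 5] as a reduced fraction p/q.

439/52

Using pₖ = aₖpₖ₋₁ + pₖ₋₂ and qₖ = aₖqₖ₋₁ + qₖ₋₂:
  k=0: a=8, p=8, q=1
  k=1: a=2, p=17, q=2
  k=2: a=3, p=59, q=7
  k=3: a=1, p=76, q=9
  k=4: a=5, p=439, q=52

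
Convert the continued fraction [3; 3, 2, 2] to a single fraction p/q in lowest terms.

56/17

Fold from the inside: start with 2/1.
  2 + 1/2 = 5/2
  3 + 2/5 = 17/5
  3 + 5/17 = 56/17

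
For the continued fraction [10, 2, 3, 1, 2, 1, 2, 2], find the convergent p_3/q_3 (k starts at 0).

Using pₖ = aₖpₖ₋₁ + pₖ₋₂, qₖ = aₖqₖ₋₁ + qₖ₋₂ (with p₋₁=1, p₋₂=0, q₋₁=0, q₋₂=1):
  k=0: a=10, p=10, q=1
  k=1: a=2, p=21, q=2
  k=2: a=3, p=73, q=7
  k=3: a=1, p=94, q=9

94/9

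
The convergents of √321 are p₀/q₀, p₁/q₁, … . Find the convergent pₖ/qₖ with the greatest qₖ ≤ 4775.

√321 = [17; 1, 10, 1, 34, …] (period length 4).
Convergents:
  p_0/q_0 = 17/1
  p_1/q_1 = 18/1
  p_2/q_2 = 197/11
  p_3/q_3 = 215/12
  p_4/q_4 = 7507/419
  p_5/q_5 = 7722/431
  p_6/q_6 = 84727/4729
  p_7/q_7 = 92449/5160
q_6 = 4729 ≤ 4775 < 5160 = q_7, so the answer is 84727/4729.

84727/4729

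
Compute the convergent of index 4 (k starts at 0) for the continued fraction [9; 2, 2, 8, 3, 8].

Using pₖ = aₖpₖ₋₁ + pₖ₋₂, qₖ = aₖqₖ₋₁ + qₖ₋₂ (with p₋₁=1, p₋₂=0, q₋₁=0, q₋₂=1):
  k=0: a=9, p=9, q=1
  k=1: a=2, p=19, q=2
  k=2: a=2, p=47, q=5
  k=3: a=8, p=395, q=42
  k=4: a=3, p=1232, q=131

1232/131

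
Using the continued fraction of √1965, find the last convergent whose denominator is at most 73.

√1965 = [44; 3, 21, 1, 4, 1, 21, 3, 88, …] (period length 8).
Convergents:
  p_0/q_0 = 44/1
  p_1/q_1 = 133/3
  p_2/q_2 = 2837/64
  p_3/q_3 = 2970/67
  p_4/q_4 = 14717/332
q_3 = 67 ≤ 73 < 332 = q_4, so the answer is 2970/67.

2970/67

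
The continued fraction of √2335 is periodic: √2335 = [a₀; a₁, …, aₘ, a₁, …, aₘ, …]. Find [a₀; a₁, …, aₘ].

a₀ = ⌊√2335⌋ = 48.
With m₀=0, d₀=1 and mₖ₊₁ = dₖaₖ − mₖ, dₖ₊₁ = (n − mₖ₊₁²)/dₖ, aₖ₊₁ = ⌊(a₀+mₖ₊₁)/dₖ₊₁⌋:
  k=1: m=48, d=31, a=3
  k=2: m=45, d=10, a=9
  k=3: m=45, d=31, a=3
  k=4: m=48, d=1, a=96
d=1 and a=2a₀=96 at k=4, so the next step gives (m, d) = (48, 31) again — its k=1 value — and the period has length 4.

[48; 3, 9, 3, 96]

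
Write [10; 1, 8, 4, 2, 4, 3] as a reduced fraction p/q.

12961/1190

Using pₖ = aₖpₖ₋₁ + pₖ₋₂ and qₖ = aₖqₖ₋₁ + qₖ₋₂:
  k=0: a=10, p=10, q=1
  k=1: a=1, p=11, q=1
  k=2: a=8, p=98, q=9
  k=3: a=4, p=403, q=37
  k=4: a=2, p=904, q=83
  k=5: a=4, p=4019, q=369
  k=6: a=3, p=12961, q=1190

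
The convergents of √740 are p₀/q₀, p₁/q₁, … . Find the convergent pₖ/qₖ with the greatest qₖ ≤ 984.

√740 = [27; 4, 1, 12, 1, 4, 54, …] (period length 6).
Convergents:
  p_0/q_0 = 27/1
  p_1/q_1 = 109/4
  p_2/q_2 = 136/5
  p_3/q_3 = 1741/64
  p_4/q_4 = 1877/69
  p_5/q_5 = 9249/340
  p_6/q_6 = 501323/18429
q_5 = 340 ≤ 984 < 18429 = q_6, so the answer is 9249/340.

9249/340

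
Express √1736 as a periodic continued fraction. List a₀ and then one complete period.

a₀ = ⌊√1736⌋ = 41.
With m₀=0, d₀=1 and mₖ₊₁ = dₖaₖ − mₖ, dₖ₊₁ = (n − mₖ₊₁²)/dₖ, aₖ₊₁ = ⌊(a₀+mₖ₊₁)/dₖ₊₁⌋:
  k=1: m=41, d=55, a=1
  k=2: m=14, d=28, a=1
  k=3: m=14, d=55, a=1
  k=4: m=41, d=1, a=82
d=1 and a=2a₀=82 at k=4, so the next step gives (m, d) = (41, 55) again — its k=1 value — and the period has length 4.

[41; 1, 1, 1, 82]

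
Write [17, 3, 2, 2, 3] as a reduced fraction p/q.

Using pₖ = aₖpₖ₋₁ + pₖ₋₂ and qₖ = aₖqₖ₋₁ + qₖ₋₂:
  k=0: a=17, p=17, q=1
  k=1: a=3, p=52, q=3
  k=2: a=2, p=121, q=7
  k=3: a=2, p=294, q=17
  k=4: a=3, p=1003, q=58

1003/58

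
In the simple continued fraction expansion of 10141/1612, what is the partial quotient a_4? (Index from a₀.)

10141 = 6·1612 + 469   →  a_0 = 6
1612 = 3·469 + 205   →  a_1 = 3
469 = 2·205 + 59   →  a_2 = 2
205 = 3·59 + 28   →  a_3 = 3
59 = 2·28 + 3   →  a_4 = 2

2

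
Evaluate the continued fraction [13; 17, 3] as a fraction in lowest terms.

Using pₖ = aₖpₖ₋₁ + pₖ₋₂ and qₖ = aₖqₖ₋₁ + qₖ₋₂:
  k=0: a=13, p=13, q=1
  k=1: a=17, p=222, q=17
  k=2: a=3, p=679, q=52

679/52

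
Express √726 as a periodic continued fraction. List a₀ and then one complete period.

[26; 1, 16, 1, 52]

a₀ = ⌊√726⌋ = 26.
With m₀=0, d₀=1 and mₖ₊₁ = dₖaₖ − mₖ, dₖ₊₁ = (n − mₖ₊₁²)/dₖ, aₖ₊₁ = ⌊(a₀+mₖ₊₁)/dₖ₊₁⌋:
  k=1: m=26, d=50, a=1
  k=2: m=24, d=3, a=16
  k=3: m=24, d=50, a=1
  k=4: m=26, d=1, a=52
d=1 and a=2a₀=52 at k=4, so the next step gives (m, d) = (26, 50) again — its k=1 value — and the period has length 4.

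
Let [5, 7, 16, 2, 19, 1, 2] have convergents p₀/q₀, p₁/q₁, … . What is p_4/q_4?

23343/4540

Using pₖ = aₖpₖ₋₁ + pₖ₋₂, qₖ = aₖqₖ₋₁ + qₖ₋₂ (with p₋₁=1, p₋₂=0, q₋₁=0, q₋₂=1):
  k=0: a=5, p=5, q=1
  k=1: a=7, p=36, q=7
  k=2: a=16, p=581, q=113
  k=3: a=2, p=1198, q=233
  k=4: a=19, p=23343, q=4540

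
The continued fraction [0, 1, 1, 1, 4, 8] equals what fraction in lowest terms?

Using pₖ = aₖpₖ₋₁ + pₖ₋₂ and qₖ = aₖqₖ₋₁ + qₖ₋₂:
  k=0: a=0, p=0, q=1
  k=1: a=1, p=1, q=1
  k=2: a=1, p=1, q=2
  k=3: a=1, p=2, q=3
  k=4: a=4, p=9, q=14
  k=5: a=8, p=74, q=115

74/115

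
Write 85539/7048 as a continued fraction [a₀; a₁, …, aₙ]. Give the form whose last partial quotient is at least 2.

85539 = 12×7048 + 963
7048 = 7×963 + 307
963 = 3×307 + 42
307 = 7×42 + 13
42 = 3×13 + 3
13 = 4×3 + 1
3 = 3×1 + 0  (stop)
So 85539/7048 = [12; 7, 3, 7, 3, 4, 3].

[12; 7, 3, 7, 3, 4, 3]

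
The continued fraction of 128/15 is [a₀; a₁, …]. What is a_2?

1

128 = 8·15 + 8   →  a_0 = 8
15 = 1·8 + 7   →  a_1 = 1
8 = 1·7 + 1   →  a_2 = 1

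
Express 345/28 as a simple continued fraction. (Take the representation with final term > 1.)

[12; 3, 9]

345 = 12·28 + 9
28 = 3·9 + 1
9 = 9·1 + 0  (stop)
So 345/28 = [12; 3, 9].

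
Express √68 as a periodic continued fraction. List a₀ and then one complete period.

[8; 4, 16]

a₀ = ⌊√68⌋ = 8.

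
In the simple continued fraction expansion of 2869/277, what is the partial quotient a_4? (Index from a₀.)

2869 = 10·277 + 99   →  a_0 = 10
277 = 2·99 + 79   →  a_1 = 2
99 = 1·79 + 20   →  a_2 = 1
79 = 3·20 + 19   →  a_3 = 3
20 = 1·19 + 1   →  a_4 = 1

1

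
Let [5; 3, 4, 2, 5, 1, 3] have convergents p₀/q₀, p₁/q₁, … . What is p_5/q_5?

Using pₖ = aₖpₖ₋₁ + pₖ₋₂, qₖ = aₖqₖ₋₁ + qₖ₋₂ (with p₋₁=1, p₋₂=0, q₋₁=0, q₋₂=1):
  k=0: a=5, p=5, q=1
  k=1: a=3, p=16, q=3
  k=2: a=4, p=69, q=13
  k=3: a=2, p=154, q=29
  k=4: a=5, p=839, q=158
  k=5: a=1, p=993, q=187

993/187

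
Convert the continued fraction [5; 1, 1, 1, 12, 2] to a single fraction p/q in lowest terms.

447/79

Using pₖ = aₖpₖ₋₁ + pₖ₋₂ and qₖ = aₖqₖ₋₁ + qₖ₋₂:
  k=0: a=5, p=5, q=1
  k=1: a=1, p=6, q=1
  k=2: a=1, p=11, q=2
  k=3: a=1, p=17, q=3
  k=4: a=12, p=215, q=38
  k=5: a=2, p=447, q=79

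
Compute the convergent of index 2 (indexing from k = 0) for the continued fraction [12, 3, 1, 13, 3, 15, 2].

Using pₖ = aₖpₖ₋₁ + pₖ₋₂, qₖ = aₖqₖ₋₁ + qₖ₋₂ (with p₋₁=1, p₋₂=0, q₋₁=0, q₋₂=1):
  k=0: a=12, p=12, q=1
  k=1: a=3, p=37, q=3
  k=2: a=1, p=49, q=4

49/4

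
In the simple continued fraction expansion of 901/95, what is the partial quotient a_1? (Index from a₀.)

2

901 = 9·95 + 46   →  a_0 = 9
95 = 2·46 + 3   →  a_1 = 2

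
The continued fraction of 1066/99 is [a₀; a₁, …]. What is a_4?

1066 = 10·99 + 76   →  a_0 = 10
99 = 1·76 + 23   →  a_1 = 1
76 = 3·23 + 7   →  a_2 = 3
23 = 3·7 + 2   →  a_3 = 3
7 = 3·2 + 1   →  a_4 = 3

3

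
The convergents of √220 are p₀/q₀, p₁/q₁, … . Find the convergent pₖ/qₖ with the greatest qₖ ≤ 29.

89/6

√220 = [14; 1, 4, 1, 28, …] (period length 4).
Convergents:
  p_0/q_0 = 14/1
  p_1/q_1 = 15/1
  p_2/q_2 = 74/5
  p_3/q_3 = 89/6
  p_4/q_4 = 2566/173
q_3 = 6 ≤ 29 < 173 = q_4, so the answer is 89/6.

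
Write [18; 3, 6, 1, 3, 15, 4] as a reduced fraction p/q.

96589/5273

Using pₖ = aₖpₖ₋₁ + pₖ₋₂ and qₖ = aₖqₖ₋₁ + qₖ₋₂:
  k=0: a=18, p=18, q=1
  k=1: a=3, p=55, q=3
  k=2: a=6, p=348, q=19
  k=3: a=1, p=403, q=22
  k=4: a=3, p=1557, q=85
  k=5: a=15, p=23758, q=1297
  k=6: a=4, p=96589, q=5273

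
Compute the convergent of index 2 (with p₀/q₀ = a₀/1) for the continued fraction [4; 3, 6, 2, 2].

Using pₖ = aₖpₖ₋₁ + pₖ₋₂, qₖ = aₖqₖ₋₁ + qₖ₋₂ (with p₋₁=1, p₋₂=0, q₋₁=0, q₋₂=1):
  k=0: a=4, p=4, q=1
  k=1: a=3, p=13, q=3
  k=2: a=6, p=82, q=19

82/19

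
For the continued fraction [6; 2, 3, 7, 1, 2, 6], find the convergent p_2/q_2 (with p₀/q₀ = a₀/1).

45/7

Using pₖ = aₖpₖ₋₁ + pₖ₋₂, qₖ = aₖqₖ₋₁ + qₖ₋₂ (with p₋₁=1, p₋₂=0, q₋₁=0, q₋₂=1):
  k=0: a=6, p=6, q=1
  k=1: a=2, p=13, q=2
  k=2: a=3, p=45, q=7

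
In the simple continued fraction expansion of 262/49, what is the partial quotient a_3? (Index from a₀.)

262 = 5·49 + 17   →  a_0 = 5
49 = 2·17 + 15   →  a_1 = 2
17 = 1·15 + 2   →  a_2 = 1
15 = 7·2 + 1   →  a_3 = 7

7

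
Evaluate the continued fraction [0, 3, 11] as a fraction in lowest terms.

11/34

Using pₖ = aₖpₖ₋₁ + pₖ₋₂ and qₖ = aₖqₖ₋₁ + qₖ₋₂:
  k=0: a=0, p=0, q=1
  k=1: a=3, p=1, q=3
  k=2: a=11, p=11, q=34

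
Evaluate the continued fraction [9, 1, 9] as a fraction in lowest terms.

Using pₖ = aₖpₖ₋₁ + pₖ₋₂ and qₖ = aₖqₖ₋₁ + qₖ₋₂:
  k=0: a=9, p=9, q=1
  k=1: a=1, p=10, q=1
  k=2: a=9, p=99, q=10

99/10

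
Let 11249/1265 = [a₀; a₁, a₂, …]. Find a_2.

11249 = 8·1265 + 1129   →  a_0 = 8
1265 = 1·1129 + 136   →  a_1 = 1
1129 = 8·136 + 41   →  a_2 = 8

8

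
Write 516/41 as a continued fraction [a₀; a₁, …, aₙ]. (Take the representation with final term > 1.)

[12; 1, 1, 2, 2, 3]

516 = 12·41 + 24
41 = 1·24 + 17
24 = 1·17 + 7
17 = 2·7 + 3
7 = 2·3 + 1
3 = 3·1 + 0  (stop)
So 516/41 = [12; 1, 1, 2, 2, 3].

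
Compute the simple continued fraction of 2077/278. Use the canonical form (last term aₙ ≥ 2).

[7; 2, 8, 5, 3]

2077 = 7×278 + 131
278 = 2×131 + 16
131 = 8×16 + 3
16 = 5×3 + 1
3 = 3×1 + 0  (stop)
So 2077/278 = [7; 2, 8, 5, 3].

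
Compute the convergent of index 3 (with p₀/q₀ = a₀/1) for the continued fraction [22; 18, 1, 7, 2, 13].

Using pₖ = aₖpₖ₋₁ + pₖ₋₂, qₖ = aₖqₖ₋₁ + qₖ₋₂ (with p₋₁=1, p₋₂=0, q₋₁=0, q₋₂=1):
  k=0: a=22, p=22, q=1
  k=1: a=18, p=397, q=18
  k=2: a=1, p=419, q=19
  k=3: a=7, p=3330, q=151

3330/151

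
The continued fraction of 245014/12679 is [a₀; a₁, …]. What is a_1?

3

245014 = 19·12679 + 4113   →  a_0 = 19
12679 = 3·4113 + 340   →  a_1 = 3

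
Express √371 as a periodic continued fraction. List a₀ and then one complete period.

a₀ = ⌊√371⌋ = 19.
With m₀=0, d₀=1 and mₖ₊₁ = dₖaₖ − mₖ, dₖ₊₁ = (n − mₖ₊₁²)/dₖ, aₖ₊₁ = ⌊(a₀+mₖ₊₁)/dₖ₊₁⌋:
  k=1: m=19, d=10, a=3
  k=2: m=11, d=25, a=1
  k=3: m=14, d=7, a=4
  k=4: m=14, d=25, a=1
  k=5: m=11, d=10, a=3
  k=6: m=19, d=1, a=38
d=1 and a=2a₀=38 at k=6, so the next step gives (m, d) = (19, 10) again — its k=1 value — and the period has length 6.

[19; 3, 1, 4, 1, 3, 38]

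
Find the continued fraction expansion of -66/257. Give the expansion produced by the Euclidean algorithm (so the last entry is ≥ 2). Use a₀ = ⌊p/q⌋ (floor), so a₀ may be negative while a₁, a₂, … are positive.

[-1; 1, 2, 1, 8, 2, 3]

-66 = -1*257 + 191
257 = 1*191 + 66
191 = 2*66 + 59
66 = 1*59 + 7
59 = 8*7 + 3
7 = 2*3 + 1
3 = 3*1 + 0  (stop)
So -66/257 = [-1; 1, 2, 1, 8, 2, 3].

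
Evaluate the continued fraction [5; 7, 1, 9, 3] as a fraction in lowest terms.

1256/245

Using pₖ = aₖpₖ₋₁ + pₖ₋₂ and qₖ = aₖqₖ₋₁ + qₖ₋₂:
  k=0: a=5, p=5, q=1
  k=1: a=7, p=36, q=7
  k=2: a=1, p=41, q=8
  k=3: a=9, p=405, q=79
  k=4: a=3, p=1256, q=245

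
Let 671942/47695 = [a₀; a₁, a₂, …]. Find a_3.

11

671942 = 14·47695 + 4212   →  a_0 = 14
47695 = 11·4212 + 1363   →  a_1 = 11
4212 = 3·1363 + 123   →  a_2 = 3
1363 = 11·123 + 10   →  a_3 = 11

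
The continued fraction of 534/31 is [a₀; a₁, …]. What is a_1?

534 = 17·31 + 7   →  a_0 = 17
31 = 4·7 + 3   →  a_1 = 4

4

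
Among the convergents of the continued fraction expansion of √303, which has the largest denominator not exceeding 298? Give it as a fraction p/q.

√303 = [17; 2, 2, 5, 2, 2, 34, …] (period length 6).
Convergents:
  p_0/q_0 = 17/1
  p_1/q_1 = 35/2
  p_2/q_2 = 87/5
  p_3/q_3 = 470/27
  p_4/q_4 = 1027/59
  p_5/q_5 = 2524/145
  p_6/q_6 = 86843/4989
q_5 = 145 ≤ 298 < 4989 = q_6, so the answer is 2524/145.

2524/145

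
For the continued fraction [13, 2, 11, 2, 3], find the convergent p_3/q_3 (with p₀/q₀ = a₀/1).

Using pₖ = aₖpₖ₋₁ + pₖ₋₂, qₖ = aₖqₖ₋₁ + qₖ₋₂ (with p₋₁=1, p₋₂=0, q₋₁=0, q₋₂=1):
  k=0: a=13, p=13, q=1
  k=1: a=2, p=27, q=2
  k=2: a=11, p=310, q=23
  k=3: a=2, p=647, q=48

647/48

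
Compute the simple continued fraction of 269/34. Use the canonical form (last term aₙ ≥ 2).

269 = 7·34 + 31
34 = 1·31 + 3
31 = 10·3 + 1
3 = 3·1 + 0  (stop)
So 269/34 = [7; 1, 10, 3].

[7; 1, 10, 3]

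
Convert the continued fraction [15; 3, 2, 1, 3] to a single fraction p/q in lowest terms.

Using pₖ = aₖpₖ₋₁ + pₖ₋₂ and qₖ = aₖqₖ₋₁ + qₖ₋₂:
  k=0: a=15, p=15, q=1
  k=1: a=3, p=46, q=3
  k=2: a=2, p=107, q=7
  k=3: a=1, p=153, q=10
  k=4: a=3, p=566, q=37

566/37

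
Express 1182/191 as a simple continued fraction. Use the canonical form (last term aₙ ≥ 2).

1182 = 6×191 + 36
191 = 5×36 + 11
36 = 3×11 + 3
11 = 3×3 + 2
3 = 1×2 + 1
2 = 2×1 + 0  (stop)
So 1182/191 = [6; 5, 3, 3, 1, 2].

[6; 5, 3, 3, 1, 2]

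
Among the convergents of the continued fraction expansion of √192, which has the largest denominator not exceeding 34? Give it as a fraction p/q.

97/7

√192 = [13; 1, 5, 1, 26, …] (period length 4).
Convergents:
  p_0/q_0 = 13/1
  p_1/q_1 = 14/1
  p_2/q_2 = 83/6
  p_3/q_3 = 97/7
  p_4/q_4 = 2605/188
q_3 = 7 ≤ 34 < 188 = q_4, so the answer is 97/7.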